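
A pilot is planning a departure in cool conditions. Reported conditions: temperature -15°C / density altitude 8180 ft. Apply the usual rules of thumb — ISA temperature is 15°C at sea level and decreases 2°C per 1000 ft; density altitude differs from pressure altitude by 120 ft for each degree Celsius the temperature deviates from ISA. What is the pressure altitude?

9500 ft

DA = PA + 120 × (OAT − (15 − 2·PA/1000)) = PA + 120·OAT − 1800 + 0.24·PA = 1.24·PA + 120·OAT − 1800.
So 1.24·PA = 8180 − 120 × (-15) + 1800 = 11780.
PA = 11780 / 1.24 = 9500 ft.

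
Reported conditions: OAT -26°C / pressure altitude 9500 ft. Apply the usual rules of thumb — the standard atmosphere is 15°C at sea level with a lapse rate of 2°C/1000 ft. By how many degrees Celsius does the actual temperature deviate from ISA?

ISA-22°C

ISA temperature at 9500 ft = 15 − 2 × (9500/1000) = -4°C.
Deviation = OAT − ISA = -26 − (-4) = -22°C.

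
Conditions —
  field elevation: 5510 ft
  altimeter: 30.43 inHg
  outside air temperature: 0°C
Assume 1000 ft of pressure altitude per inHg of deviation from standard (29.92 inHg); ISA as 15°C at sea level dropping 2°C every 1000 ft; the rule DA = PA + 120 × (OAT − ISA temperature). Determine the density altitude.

Pressure altitude = 5510 + (29.92 − 30.43) × 1000 = 5510 + (-510) = 5000 ft.
ISA temperature at 5000 ft = 15 − 2 × (5000/1000) = 5°C.
ISA deviation = 0 − 5 = -5°C.
Density altitude = 5000 + 120 × (-5) = 4400 ft.

4400 ft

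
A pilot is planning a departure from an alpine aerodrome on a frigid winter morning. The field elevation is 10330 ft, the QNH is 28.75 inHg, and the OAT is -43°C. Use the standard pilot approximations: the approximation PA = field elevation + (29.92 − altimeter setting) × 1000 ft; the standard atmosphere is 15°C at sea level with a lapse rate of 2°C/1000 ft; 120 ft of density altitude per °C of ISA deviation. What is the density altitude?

7300 ft

Pressure altitude = 10330 + (29.92 − 28.75) × 1000 = 10330 + (+1170) = 11500 ft.
ISA temperature at 11500 ft = 15 − 2 × (11500/1000) = -8°C.
ISA deviation = -43 − (-8) = -35°C.
Density altitude = 11500 + 120 × (-35) = 7300 ft.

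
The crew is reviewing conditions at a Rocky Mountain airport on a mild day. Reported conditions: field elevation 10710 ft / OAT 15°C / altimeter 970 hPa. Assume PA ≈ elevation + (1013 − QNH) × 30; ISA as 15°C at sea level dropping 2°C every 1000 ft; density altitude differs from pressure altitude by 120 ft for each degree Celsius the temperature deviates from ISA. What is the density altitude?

Pressure altitude = 10710 + (1013 − 970) × 30 = 10710 + (+1290) = 12000 ft.
ISA temperature at 12000 ft = 15 − 2 × (12000/1000) = -9°C.
ISA deviation = 15 − (-9) = +24°C.
Density altitude = 12000 + 120 × (24) = 14880 ft.

14880 ft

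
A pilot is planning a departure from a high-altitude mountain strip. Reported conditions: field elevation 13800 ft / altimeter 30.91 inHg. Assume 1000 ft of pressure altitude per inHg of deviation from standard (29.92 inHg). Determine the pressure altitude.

Pressure correction = (29.92 − 30.91) × 1000 = -990 ft.
Pressure altitude = 13800 + (-990) = 12810 ft.

12810 ft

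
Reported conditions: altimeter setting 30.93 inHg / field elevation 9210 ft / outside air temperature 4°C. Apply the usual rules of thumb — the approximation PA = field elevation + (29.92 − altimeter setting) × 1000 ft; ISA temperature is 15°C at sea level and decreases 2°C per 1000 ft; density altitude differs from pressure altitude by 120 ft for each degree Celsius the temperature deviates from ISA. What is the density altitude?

Pressure altitude = 9210 + (29.92 − 30.93) × 1000 = 9210 + (-1010) = 8200 ft.
ISA temperature at 8200 ft = 15 − 2 × (8200/1000) = -1.4°C.
ISA deviation = 4 − (-1.4) = +5.4°C.
Density altitude = 8200 + 120 × (5.4) = 8848 ft.

8848 ft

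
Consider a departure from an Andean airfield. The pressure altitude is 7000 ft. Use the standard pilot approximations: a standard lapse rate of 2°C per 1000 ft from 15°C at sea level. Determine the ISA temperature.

1°C

ISA temperature = 15 − 2 × (7000/1000) = 15 − 14 = 1°C.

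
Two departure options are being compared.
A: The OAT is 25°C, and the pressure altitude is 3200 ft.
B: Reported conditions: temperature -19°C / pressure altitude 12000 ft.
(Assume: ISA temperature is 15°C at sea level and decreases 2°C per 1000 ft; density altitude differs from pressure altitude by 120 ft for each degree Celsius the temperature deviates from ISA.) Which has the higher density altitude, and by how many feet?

A: ISA temp = 8.6°C, deviation +16.4°C, DA = 3200 + 120 × 16.4 = 5168 ft.
B: ISA temp = -9°C, deviation -10°C, DA = 12000 + 120 × (-10) = 10800 ft.
B is higher by 10800 − 5168 = 5632 ft.

B by 5632 ft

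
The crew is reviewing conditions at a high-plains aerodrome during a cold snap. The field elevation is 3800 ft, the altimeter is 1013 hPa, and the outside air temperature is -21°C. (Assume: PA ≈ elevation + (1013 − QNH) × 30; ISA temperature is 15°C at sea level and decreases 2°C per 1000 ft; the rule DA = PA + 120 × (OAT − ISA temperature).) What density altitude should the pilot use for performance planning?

392 ft

Pressure altitude = 3800 + (1013 − 1013) × 30 = 3800 + (0) = 3800 ft.
ISA temperature at 3800 ft = 15 − 2 × (3800/1000) = 7.4°C.
ISA deviation = -21 − 7.4 = -28.4°C.
Density altitude = 3800 + 120 × (-28.4) = 392 ft.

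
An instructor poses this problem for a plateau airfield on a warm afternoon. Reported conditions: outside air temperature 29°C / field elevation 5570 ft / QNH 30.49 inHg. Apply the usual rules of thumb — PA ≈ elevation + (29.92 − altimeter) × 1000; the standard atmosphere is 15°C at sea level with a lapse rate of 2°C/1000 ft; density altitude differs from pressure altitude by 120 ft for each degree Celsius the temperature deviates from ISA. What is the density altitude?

7880 ft

Pressure altitude = 5570 + (29.92 − 30.49) × 1000 = 5570 + (-570) = 5000 ft.
ISA temperature at 5000 ft = 15 − 2 × (5000/1000) = 5°C.
ISA deviation = 29 − 5 = +24°C.
Density altitude = 5000 + 120 × (24) = 7880 ft.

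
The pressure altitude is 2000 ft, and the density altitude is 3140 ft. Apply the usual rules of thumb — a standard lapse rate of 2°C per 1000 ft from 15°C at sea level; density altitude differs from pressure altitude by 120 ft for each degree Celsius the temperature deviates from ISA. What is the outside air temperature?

Density altitude − pressure altitude = 3140 − 2000 = +1140 ft.
At 120 ft/°C that is an ISA deviation of 1140/120 = +9.5°C.
ISA temperature at 2000 ft = 15 − 2 × (2000/1000) = 11°C.
OAT = ISA + deviation = 11 + (+9.5) = 20.5°C.

20.5°C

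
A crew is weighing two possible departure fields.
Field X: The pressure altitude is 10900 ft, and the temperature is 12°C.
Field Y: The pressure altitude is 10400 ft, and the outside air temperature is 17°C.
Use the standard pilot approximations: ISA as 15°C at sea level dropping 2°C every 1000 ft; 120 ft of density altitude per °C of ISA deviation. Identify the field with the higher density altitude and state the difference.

Field X by 20 ft

Field X: ISA temp = -6.8°C, deviation +18.8°C, DA = 10900 + 120 × 18.8 = 13156 ft.
Field Y: ISA temp = -5.8°C, deviation +22.8°C, DA = 10400 + 120 × 22.8 = 13136 ft.
Field X is higher by 13156 − 13136 = 20 ft.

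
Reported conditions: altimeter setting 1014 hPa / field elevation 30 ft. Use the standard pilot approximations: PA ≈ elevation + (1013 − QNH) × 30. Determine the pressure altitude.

0 ft

Pressure correction = (1013 − 1014) × 30 = -30 ft.
Pressure altitude = 30 + (-30) = 0 ft.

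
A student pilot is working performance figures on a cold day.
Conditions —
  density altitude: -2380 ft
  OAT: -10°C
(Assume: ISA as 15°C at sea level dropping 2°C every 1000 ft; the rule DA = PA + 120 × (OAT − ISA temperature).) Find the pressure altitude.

500 ft

DA = PA + 120 × (OAT − (15 − 2·PA/1000)) = PA + 120·OAT − 1800 + 0.24·PA = 1.24·PA + 120·OAT − 1800.
So 1.24·PA = -2380 − 120 × (-10) + 1800 = 620.
PA = 620 / 1.24 = 500 ft.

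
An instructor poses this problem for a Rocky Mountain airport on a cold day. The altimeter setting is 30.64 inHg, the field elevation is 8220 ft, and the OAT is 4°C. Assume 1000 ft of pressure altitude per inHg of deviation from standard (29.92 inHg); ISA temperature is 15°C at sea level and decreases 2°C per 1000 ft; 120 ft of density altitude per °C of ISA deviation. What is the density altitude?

7980 ft

Pressure altitude = 8220 + (29.92 − 30.64) × 1000 = 8220 + (-720) = 7500 ft.
ISA temperature at 7500 ft = 15 − 2 × (7500/1000) = 0°C.
ISA deviation = 4 − 0 = +4°C.
Density altitude = 7500 + 120 × (4) = 7980 ft.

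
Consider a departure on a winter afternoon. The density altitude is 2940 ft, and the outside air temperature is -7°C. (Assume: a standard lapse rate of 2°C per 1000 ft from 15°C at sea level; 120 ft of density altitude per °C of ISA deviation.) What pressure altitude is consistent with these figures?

4500 ft

DA = PA + 120 × (OAT − (15 − 2·PA/1000)) = PA + 120·OAT − 1800 + 0.24·PA = 1.24·PA + 120·OAT − 1800.
So 1.24·PA = 2940 − 120 × (-7) + 1800 = 5580.
PA = 5580 / 1.24 = 4500 ft.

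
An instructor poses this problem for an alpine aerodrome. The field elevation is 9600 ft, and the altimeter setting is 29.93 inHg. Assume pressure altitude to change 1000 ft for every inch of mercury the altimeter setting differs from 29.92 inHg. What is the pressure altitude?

Pressure correction = (29.92 − 29.93) × 1000 = -10 ft.
Pressure altitude = 9600 + (-10) = 9590 ft.

9590 ft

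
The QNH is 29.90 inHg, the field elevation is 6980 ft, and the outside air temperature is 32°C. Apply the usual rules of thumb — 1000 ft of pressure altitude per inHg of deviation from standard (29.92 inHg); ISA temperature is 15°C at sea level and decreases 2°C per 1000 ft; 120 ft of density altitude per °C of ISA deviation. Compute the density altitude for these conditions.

Pressure altitude = 6980 + (29.92 − 29.90) × 1000 = 6980 + (+20) = 7000 ft.
ISA temperature at 7000 ft = 15 − 2 × (7000/1000) = 1°C.
ISA deviation = 32 − 1 = +31°C.
Density altitude = 7000 + 120 × (31) = 10720 ft.

10720 ft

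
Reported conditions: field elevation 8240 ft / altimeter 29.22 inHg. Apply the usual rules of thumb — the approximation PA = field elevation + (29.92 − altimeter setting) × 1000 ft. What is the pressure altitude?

Pressure correction = (29.92 − 29.22) × 1000 = +700 ft.
Pressure altitude = 8240 + (+700) = 8940 ft.

8940 ft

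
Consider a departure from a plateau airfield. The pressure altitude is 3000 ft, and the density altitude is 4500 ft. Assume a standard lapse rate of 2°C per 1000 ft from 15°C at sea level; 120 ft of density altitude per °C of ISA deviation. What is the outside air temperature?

21.5°C

Density altitude − pressure altitude = 4500 − 3000 = +1500 ft.
At 120 ft/°C that is an ISA deviation of 1500/120 = +12.5°C.
ISA temperature at 3000 ft = 15 − 2 × (3000/1000) = 9°C.
OAT = ISA + deviation = 9 + (+12.5) = 21.5°C.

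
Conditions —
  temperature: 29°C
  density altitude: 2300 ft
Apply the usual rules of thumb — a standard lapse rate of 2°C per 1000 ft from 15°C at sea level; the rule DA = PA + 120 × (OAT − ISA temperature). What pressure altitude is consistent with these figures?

DA = PA + 120 × (OAT − (15 − 2·PA/1000)) = PA + 120·OAT − 1800 + 0.24·PA = 1.24·PA + 120·OAT − 1800.
So 1.24·PA = 2300 − 120 × 29 + 1800 = 620.
PA = 620 / 1.24 = 500 ft.

500 ft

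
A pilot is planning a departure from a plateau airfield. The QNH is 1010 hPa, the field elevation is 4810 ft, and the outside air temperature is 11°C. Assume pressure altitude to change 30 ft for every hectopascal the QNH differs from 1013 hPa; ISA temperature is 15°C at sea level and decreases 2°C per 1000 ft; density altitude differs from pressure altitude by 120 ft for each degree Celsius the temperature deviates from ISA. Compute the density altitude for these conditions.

Pressure altitude = 4810 + (1013 − 1010) × 30 = 4810 + (+90) = 4900 ft.
ISA temperature at 4900 ft = 15 − 2 × (4900/1000) = 5.2°C.
ISA deviation = 11 − 5.2 = +5.8°C.
Density altitude = 4900 + 120 × (5.8) = 5596 ft.

5596 ft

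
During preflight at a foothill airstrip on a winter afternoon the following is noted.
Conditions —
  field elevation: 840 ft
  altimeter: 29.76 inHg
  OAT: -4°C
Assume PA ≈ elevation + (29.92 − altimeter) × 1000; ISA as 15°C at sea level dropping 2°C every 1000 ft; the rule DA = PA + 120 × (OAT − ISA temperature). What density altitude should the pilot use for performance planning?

-1040 ft

Pressure altitude = 840 + (29.92 − 29.76) × 1000 = 840 + (+160) = 1000 ft.
ISA temperature at 1000 ft = 15 − 2 × (1000/1000) = 13°C.
ISA deviation = -4 − 13 = -17°C.
Density altitude = 1000 + 120 × (-17) = -1040 ft.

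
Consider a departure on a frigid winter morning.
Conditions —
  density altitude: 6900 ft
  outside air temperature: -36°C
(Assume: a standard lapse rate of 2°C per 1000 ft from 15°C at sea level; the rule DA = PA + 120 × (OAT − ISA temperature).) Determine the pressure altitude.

10500 ft

DA = PA + 120 × (OAT − (15 − 2·PA/1000)) = PA + 120·OAT − 1800 + 0.24·PA = 1.24·PA + 120·OAT − 1800.
So 1.24·PA = 6900 − 120 × (-36) + 1800 = 13020.
PA = 13020 / 1.24 = 10500 ft.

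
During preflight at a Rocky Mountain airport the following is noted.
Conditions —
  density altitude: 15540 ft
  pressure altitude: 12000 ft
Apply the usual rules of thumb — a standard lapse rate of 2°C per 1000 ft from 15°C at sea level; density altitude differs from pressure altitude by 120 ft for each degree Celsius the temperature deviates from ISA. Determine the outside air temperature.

20.5°C

Density altitude − pressure altitude = 15540 − 12000 = +3540 ft.
At 120 ft/°C that is an ISA deviation of 3540/120 = +29.5°C.
ISA temperature at 12000 ft = 15 − 2 × (12000/1000) = -9°C.
OAT = ISA + deviation = -9 + (+29.5) = 20.5°C.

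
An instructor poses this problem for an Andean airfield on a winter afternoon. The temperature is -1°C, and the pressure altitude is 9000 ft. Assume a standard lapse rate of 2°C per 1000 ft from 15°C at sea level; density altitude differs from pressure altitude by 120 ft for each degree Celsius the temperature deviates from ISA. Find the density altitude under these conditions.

ISA temperature at 9000 ft = 15 − 2 × (9000/1000) = -3°C.
ISA deviation = -1 − (-3) = +2°C.
Density altitude = 9000 + 120 × (2) = 9000 + (+240) = 9240 ft.

9240 ft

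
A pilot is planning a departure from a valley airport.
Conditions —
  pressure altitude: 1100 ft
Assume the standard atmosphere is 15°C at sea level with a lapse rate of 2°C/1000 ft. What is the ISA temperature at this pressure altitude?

ISA temperature = 15 − 2 × (1100/1000) = 15 − 2.2 = 12.8°C.

12.8°C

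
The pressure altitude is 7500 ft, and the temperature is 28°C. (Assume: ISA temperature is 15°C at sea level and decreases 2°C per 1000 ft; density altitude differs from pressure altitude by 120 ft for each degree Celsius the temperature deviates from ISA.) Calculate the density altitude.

10860 ft

ISA temperature at 7500 ft = 15 − 2 × (7500/1000) = 0°C.
ISA deviation = 28 − 0 = +28°C.
Density altitude = 7500 + 120 × (28) = 7500 + (+3360) = 10860 ft.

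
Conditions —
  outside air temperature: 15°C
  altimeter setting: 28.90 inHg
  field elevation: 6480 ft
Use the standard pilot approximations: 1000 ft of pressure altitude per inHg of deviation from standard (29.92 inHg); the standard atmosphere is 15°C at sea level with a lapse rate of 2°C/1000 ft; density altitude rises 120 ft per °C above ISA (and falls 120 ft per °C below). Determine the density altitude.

Pressure altitude = 6480 + (29.92 − 28.90) × 1000 = 6480 + (+1020) = 7500 ft.
ISA temperature at 7500 ft = 15 − 2 × (7500/1000) = 0°C.
ISA deviation = 15 − 0 = +15°C.
Density altitude = 7500 + 120 × (15) = 9300 ft.

9300 ft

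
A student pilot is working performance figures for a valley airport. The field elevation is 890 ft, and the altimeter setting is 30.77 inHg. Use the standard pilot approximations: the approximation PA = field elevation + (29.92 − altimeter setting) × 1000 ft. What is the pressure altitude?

Pressure correction = (29.92 − 30.77) × 1000 = -850 ft.
Pressure altitude = 890 + (-850) = 40 ft.

40 ft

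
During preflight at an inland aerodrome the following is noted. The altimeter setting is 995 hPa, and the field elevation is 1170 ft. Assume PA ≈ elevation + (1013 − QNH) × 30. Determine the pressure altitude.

1710 ft

Pressure correction = (1013 − 995) × 30 = +540 ft.
Pressure altitude = 1170 + (+540) = 1710 ft.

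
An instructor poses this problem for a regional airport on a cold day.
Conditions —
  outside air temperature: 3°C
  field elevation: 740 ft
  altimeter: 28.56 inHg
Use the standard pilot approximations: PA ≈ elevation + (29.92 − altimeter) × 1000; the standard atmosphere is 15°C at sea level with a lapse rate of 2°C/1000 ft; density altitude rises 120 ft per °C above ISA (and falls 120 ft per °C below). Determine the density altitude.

Pressure altitude = 740 + (29.92 − 28.56) × 1000 = 740 + (+1360) = 2100 ft.
ISA temperature at 2100 ft = 15 − 2 × (2100/1000) = 10.8°C.
ISA deviation = 3 − 10.8 = -7.8°C.
Density altitude = 2100 + 120 × (-7.8) = 1164 ft.

1164 ft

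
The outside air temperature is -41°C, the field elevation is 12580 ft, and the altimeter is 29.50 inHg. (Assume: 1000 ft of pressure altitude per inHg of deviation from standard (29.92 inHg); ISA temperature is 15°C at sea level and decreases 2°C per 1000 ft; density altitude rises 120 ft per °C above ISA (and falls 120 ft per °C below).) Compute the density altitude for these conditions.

9400 ft

Pressure altitude = 12580 + (29.92 − 29.50) × 1000 = 12580 + (+420) = 13000 ft.
ISA temperature at 13000 ft = 15 − 2 × (13000/1000) = -11°C.
ISA deviation = -41 − (-11) = -30°C.
Density altitude = 13000 + 120 × (-30) = 9400 ft.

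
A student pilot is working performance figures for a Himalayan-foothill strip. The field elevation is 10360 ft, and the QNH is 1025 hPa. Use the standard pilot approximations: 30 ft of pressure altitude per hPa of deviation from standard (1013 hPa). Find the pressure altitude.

10000 ft

Pressure correction = (1013 − 1025) × 30 = -360 ft.
Pressure altitude = 10360 + (-360) = 10000 ft.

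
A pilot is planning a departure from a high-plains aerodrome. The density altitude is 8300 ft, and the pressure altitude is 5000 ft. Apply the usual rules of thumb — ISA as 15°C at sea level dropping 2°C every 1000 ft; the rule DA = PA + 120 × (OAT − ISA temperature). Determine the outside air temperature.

32.5°C

Density altitude − pressure altitude = 8300 − 5000 = +3300 ft.
At 120 ft/°C that is an ISA deviation of 3300/120 = +27.5°C.
ISA temperature at 5000 ft = 15 − 2 × (5000/1000) = 5°C.
OAT = ISA + deviation = 5 + (+27.5) = 32.5°C.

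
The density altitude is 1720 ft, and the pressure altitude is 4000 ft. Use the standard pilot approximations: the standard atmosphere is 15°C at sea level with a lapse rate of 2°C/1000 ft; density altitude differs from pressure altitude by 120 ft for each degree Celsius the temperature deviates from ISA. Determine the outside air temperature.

-12°C

Density altitude − pressure altitude = 1720 − 4000 = -2280 ft.
At 120 ft/°C that is an ISA deviation of -2280/120 = -19°C.
ISA temperature at 4000 ft = 15 − 2 × (4000/1000) = 7°C.
OAT = ISA + deviation = 7 + (-19) = -12°C.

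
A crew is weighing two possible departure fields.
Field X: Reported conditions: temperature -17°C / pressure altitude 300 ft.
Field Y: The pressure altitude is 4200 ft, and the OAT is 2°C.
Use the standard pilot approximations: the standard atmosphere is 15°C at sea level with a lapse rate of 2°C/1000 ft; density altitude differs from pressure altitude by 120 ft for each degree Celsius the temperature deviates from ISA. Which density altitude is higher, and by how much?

Field X: ISA temp = 14.4°C, deviation -31.4°C, DA = 300 + 120 × (-31.4) = -3468 ft.
Field Y: ISA temp = 6.6°C, deviation -4.6°C, DA = 4200 + 120 × (-4.6) = 3648 ft.
Field Y is higher by 3648 − (-3468) = 7116 ft.

Field Y by 7116 ft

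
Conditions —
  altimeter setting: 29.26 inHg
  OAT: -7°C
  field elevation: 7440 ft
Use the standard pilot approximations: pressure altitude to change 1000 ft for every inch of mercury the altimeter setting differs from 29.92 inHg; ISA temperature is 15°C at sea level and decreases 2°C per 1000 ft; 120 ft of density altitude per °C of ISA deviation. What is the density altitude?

Pressure altitude = 7440 + (29.92 − 29.26) × 1000 = 7440 + (+660) = 8100 ft.
ISA temperature at 8100 ft = 15 − 2 × (8100/1000) = -1.2°C.
ISA deviation = -7 − (-1.2) = -5.8°C.
Density altitude = 8100 + 120 × (-5.8) = 7404 ft.

7404 ft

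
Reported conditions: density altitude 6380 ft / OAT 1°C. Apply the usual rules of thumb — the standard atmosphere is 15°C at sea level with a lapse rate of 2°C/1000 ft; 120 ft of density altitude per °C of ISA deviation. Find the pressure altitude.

DA = PA + 120 × (OAT − (15 − 2·PA/1000)) = PA + 120·OAT − 1800 + 0.24·PA = 1.24·PA + 120·OAT − 1800.
So 1.24·PA = 6380 − 120 × 1 + 1800 = 8060.
PA = 8060 / 1.24 = 6500 ft.

6500 ft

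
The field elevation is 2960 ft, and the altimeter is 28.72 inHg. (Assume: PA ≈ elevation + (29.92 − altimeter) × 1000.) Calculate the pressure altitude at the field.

Pressure correction = (29.92 − 28.72) × 1000 = +1200 ft.
Pressure altitude = 2960 + (+1200) = 4160 ft.

4160 ft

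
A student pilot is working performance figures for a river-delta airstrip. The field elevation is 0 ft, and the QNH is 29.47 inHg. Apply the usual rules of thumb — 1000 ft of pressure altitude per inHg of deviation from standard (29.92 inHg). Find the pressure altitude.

450 ft

Pressure correction = (29.92 − 29.47) × 1000 = +450 ft.
Pressure altitude = 0 + (+450) = 450 ft.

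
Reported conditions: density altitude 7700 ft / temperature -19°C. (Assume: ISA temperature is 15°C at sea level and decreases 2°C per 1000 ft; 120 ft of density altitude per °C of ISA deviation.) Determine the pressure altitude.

DA = PA + 120 × (OAT − (15 − 2·PA/1000)) = PA + 120·OAT − 1800 + 0.24·PA = 1.24·PA + 120·OAT − 1800.
So 1.24·PA = 7700 − 120 × (-19) + 1800 = 11780.
PA = 11780 / 1.24 = 9500 ft.

9500 ft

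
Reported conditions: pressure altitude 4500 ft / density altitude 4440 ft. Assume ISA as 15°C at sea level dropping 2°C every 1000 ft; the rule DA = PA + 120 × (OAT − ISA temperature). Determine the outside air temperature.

5.5°C

Density altitude − pressure altitude = 4440 − 4500 = -60 ft.
At 120 ft/°C that is an ISA deviation of -60/120 = -0.5°C.
ISA temperature at 4500 ft = 15 − 2 × (4500/1000) = 6°C.
OAT = ISA + deviation = 6 + (-0.5) = 5.5°C.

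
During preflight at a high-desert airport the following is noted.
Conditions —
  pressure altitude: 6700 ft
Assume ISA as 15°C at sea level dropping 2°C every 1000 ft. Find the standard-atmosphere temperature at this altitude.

ISA temperature = 15 − 2 × (6700/1000) = 15 − 13.4 = 1.6°C.

1.6°C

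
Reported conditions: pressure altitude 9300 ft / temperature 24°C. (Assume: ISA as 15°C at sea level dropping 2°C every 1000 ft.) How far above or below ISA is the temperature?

ISA+27.6°C

ISA temperature at 9300 ft = 15 − 2 × (9300/1000) = -3.6°C.
Deviation = OAT − ISA = 24 − (-3.6) = +27.6°C.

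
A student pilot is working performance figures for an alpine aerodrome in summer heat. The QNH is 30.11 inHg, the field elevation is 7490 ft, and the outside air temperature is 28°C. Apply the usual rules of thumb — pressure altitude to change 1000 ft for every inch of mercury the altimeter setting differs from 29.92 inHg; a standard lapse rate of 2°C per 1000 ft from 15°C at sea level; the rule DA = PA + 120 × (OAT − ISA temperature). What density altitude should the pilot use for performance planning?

Pressure altitude = 7490 + (29.92 − 30.11) × 1000 = 7490 + (-190) = 7300 ft.
ISA temperature at 7300 ft = 15 − 2 × (7300/1000) = 0.4°C.
ISA deviation = 28 − 0.4 = +27.6°C.
Density altitude = 7300 + 120 × (27.6) = 10612 ft.

10612 ft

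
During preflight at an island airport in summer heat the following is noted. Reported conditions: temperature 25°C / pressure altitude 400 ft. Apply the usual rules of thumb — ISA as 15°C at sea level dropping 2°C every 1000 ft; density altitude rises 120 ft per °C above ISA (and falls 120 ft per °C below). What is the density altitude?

1696 ft

ISA temperature at 400 ft = 15 − 2 × (400/1000) = 14.2°C.
ISA deviation = 25 − 14.2 = +10.8°C.
Density altitude = 400 + 120 × (10.8) = 400 + (+1296) = 1696 ft.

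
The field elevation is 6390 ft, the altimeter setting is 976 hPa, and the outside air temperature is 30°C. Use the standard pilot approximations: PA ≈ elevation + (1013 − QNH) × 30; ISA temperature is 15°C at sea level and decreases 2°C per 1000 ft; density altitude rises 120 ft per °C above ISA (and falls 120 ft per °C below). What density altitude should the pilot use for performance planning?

11100 ft

Pressure altitude = 6390 + (1013 − 976) × 30 = 6390 + (+1110) = 7500 ft.
ISA temperature at 7500 ft = 15 − 2 × (7500/1000) = 0°C.
ISA deviation = 30 − 0 = +30°C.
Density altitude = 7500 + 120 × (30) = 11100 ft.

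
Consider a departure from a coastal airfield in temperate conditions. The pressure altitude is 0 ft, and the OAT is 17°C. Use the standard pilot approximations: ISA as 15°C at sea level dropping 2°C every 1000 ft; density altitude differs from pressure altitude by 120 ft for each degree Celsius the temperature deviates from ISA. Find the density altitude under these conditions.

240 ft

ISA temperature at 0 ft = 15 − 2 × (0/1000) = 15°C.
ISA deviation = 17 − 15 = +2°C.
Density altitude = 0 + 120 × (2) = 0 + (+240) = 240 ft.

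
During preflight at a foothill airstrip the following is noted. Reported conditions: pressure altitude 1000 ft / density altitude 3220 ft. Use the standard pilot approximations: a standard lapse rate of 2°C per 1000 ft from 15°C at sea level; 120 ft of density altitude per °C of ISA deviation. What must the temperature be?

31.5°C

Density altitude − pressure altitude = 3220 − 1000 = +2220 ft.
At 120 ft/°C that is an ISA deviation of 2220/120 = +18.5°C.
ISA temperature at 1000 ft = 15 − 2 × (1000/1000) = 13°C.
OAT = ISA + deviation = 13 + (+18.5) = 31.5°C.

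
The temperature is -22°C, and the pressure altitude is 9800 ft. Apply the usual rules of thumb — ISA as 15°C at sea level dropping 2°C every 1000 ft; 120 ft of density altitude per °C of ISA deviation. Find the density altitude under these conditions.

ISA temperature at 9800 ft = 15 − 2 × (9800/1000) = -4.6°C.
ISA deviation = -22 − (-4.6) = -17.4°C.
Density altitude = 9800 + 120 × (-17.4) = 9800 + (-2088) = 7712 ft.

7712 ft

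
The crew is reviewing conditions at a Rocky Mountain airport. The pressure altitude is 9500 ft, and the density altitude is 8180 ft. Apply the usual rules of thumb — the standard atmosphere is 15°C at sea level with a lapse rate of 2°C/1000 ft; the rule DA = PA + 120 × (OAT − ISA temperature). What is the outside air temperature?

Density altitude − pressure altitude = 8180 − 9500 = -1320 ft.
At 120 ft/°C that is an ISA deviation of -1320/120 = -11°C.
ISA temperature at 9500 ft = 15 − 2 × (9500/1000) = -4°C.
OAT = ISA + deviation = -4 + (-11) = -15°C.

-15°C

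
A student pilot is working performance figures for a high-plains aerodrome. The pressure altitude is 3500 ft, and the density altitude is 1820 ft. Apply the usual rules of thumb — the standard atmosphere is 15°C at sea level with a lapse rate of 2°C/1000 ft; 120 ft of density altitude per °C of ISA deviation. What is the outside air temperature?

-6°C

Density altitude − pressure altitude = 1820 − 3500 = -1680 ft.
At 120 ft/°C that is an ISA deviation of -1680/120 = -14°C.
ISA temperature at 3500 ft = 15 − 2 × (3500/1000) = 8°C.
OAT = ISA + deviation = 8 + (-14) = -6°C.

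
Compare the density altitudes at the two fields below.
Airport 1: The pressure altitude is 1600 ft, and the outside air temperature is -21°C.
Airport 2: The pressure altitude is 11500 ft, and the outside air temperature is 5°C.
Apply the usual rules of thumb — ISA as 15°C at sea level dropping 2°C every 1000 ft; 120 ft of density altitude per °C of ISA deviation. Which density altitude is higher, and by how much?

Airport 2 by 15396 ft

Airport 1: ISA temp = 11.8°C, deviation -32.8°C, DA = 1600 + 120 × (-32.8) = -2336 ft.
Airport 2: ISA temp = -8°C, deviation +13°C, DA = 11500 + 120 × 13 = 13060 ft.
Airport 2 is higher by 13060 − (-2336) = 15396 ft.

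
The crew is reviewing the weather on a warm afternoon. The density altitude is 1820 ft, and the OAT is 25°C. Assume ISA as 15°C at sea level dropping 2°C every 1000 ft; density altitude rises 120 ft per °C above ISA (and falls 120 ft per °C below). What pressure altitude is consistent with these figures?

500 ft

DA = PA + 120 × (OAT − (15 − 2·PA/1000)) = PA + 120·OAT − 1800 + 0.24·PA = 1.24·PA + 120·OAT − 1800.
So 1.24·PA = 1820 − 120 × 25 + 1800 = 620.
PA = 620 / 1.24 = 500 ft.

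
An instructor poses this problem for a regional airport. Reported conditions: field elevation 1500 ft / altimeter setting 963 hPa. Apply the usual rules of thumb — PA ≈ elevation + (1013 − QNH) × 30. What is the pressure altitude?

3000 ft

Pressure correction = (1013 − 963) × 30 = +1500 ft.
Pressure altitude = 1500 + (+1500) = 3000 ft.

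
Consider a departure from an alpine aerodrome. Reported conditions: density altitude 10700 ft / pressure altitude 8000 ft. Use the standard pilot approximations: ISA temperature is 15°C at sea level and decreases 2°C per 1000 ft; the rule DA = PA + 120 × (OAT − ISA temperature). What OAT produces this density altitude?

Density altitude − pressure altitude = 10700 − 8000 = +2700 ft.
At 120 ft/°C that is an ISA deviation of 2700/120 = +22.5°C.
ISA temperature at 8000 ft = 15 − 2 × (8000/1000) = -1°C.
OAT = ISA + deviation = -1 + (+22.5) = 21.5°C.

21.5°C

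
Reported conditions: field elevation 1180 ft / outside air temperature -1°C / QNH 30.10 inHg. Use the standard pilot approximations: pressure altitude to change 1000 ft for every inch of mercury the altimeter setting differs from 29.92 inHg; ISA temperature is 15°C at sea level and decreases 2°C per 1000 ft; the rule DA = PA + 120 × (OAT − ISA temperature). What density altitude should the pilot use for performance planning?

-680 ft

Pressure altitude = 1180 + (29.92 − 30.10) × 1000 = 1180 + (-180) = 1000 ft.
ISA temperature at 1000 ft = 15 − 2 × (1000/1000) = 13°C.
ISA deviation = -1 − 13 = -14°C.
Density altitude = 1000 + 120 × (-14) = -680 ft.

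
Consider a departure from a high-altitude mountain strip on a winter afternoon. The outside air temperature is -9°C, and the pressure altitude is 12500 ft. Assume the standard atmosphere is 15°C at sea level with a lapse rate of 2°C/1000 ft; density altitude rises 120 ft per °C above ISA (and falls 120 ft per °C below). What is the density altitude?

12620 ft

ISA temperature at 12500 ft = 15 − 2 × (12500/1000) = -10°C.
ISA deviation = -9 − (-10) = +1°C.
Density altitude = 12500 + 120 × (1) = 12500 + (+120) = 12620 ft.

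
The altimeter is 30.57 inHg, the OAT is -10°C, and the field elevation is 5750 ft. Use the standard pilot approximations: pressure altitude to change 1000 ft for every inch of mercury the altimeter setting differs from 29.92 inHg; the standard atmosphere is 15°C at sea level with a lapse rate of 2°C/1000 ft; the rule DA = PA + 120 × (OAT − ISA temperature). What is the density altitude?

3324 ft

Pressure altitude = 5750 + (29.92 − 30.57) × 1000 = 5750 + (-650) = 5100 ft.
ISA temperature at 5100 ft = 15 − 2 × (5100/1000) = 4.8°C.
ISA deviation = -10 − 4.8 = -14.8°C.
Density altitude = 5100 + 120 × (-14.8) = 3324 ft.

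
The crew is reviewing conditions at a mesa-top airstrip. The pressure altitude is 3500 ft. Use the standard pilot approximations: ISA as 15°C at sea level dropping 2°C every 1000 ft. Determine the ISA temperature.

ISA temperature = 15 − 2 × (3500/1000) = 15 − 7 = 8°C.

8°C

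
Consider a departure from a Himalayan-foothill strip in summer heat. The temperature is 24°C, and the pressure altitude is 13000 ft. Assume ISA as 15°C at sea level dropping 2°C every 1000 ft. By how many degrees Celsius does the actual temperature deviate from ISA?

ISA temperature at 13000 ft = 15 − 2 × (13000/1000) = -11°C.
Deviation = OAT − ISA = 24 − (-11) = +35°C.

ISA+35°C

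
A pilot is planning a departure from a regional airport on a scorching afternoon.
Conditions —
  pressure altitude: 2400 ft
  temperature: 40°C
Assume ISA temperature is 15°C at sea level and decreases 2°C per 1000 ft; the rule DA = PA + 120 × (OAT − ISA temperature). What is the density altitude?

ISA temperature at 2400 ft = 15 − 2 × (2400/1000) = 10.2°C.
ISA deviation = 40 − 10.2 = +29.8°C.
Density altitude = 2400 + 120 × (29.8) = 2400 + (+3576) = 5976 ft.

5976 ft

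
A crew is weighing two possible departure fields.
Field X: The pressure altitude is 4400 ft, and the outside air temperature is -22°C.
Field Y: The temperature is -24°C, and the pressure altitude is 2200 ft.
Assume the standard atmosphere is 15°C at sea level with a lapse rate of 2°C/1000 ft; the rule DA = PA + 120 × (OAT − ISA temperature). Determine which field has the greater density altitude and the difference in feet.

Field X by 2968 ft

Field X: ISA temp = 6.2°C, deviation -28.2°C, DA = 4400 + 120 × (-28.2) = 1016 ft.
Field Y: ISA temp = 10.6°C, deviation -34.6°C, DA = 2200 + 120 × (-34.6) = -1952 ft.
Field X is higher by 1016 − (-1952) = 2968 ft.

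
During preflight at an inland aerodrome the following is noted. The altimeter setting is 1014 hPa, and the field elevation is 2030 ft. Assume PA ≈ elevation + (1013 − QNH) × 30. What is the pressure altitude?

2000 ft

Pressure correction = (1013 − 1014) × 30 = -30 ft.
Pressure altitude = 2030 + (-30) = 2000 ft.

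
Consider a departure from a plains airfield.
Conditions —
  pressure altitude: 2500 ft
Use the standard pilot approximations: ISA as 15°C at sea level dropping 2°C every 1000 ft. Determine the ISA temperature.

10°C

ISA temperature = 15 − 2 × (2500/1000) = 15 − 5 = 10°C.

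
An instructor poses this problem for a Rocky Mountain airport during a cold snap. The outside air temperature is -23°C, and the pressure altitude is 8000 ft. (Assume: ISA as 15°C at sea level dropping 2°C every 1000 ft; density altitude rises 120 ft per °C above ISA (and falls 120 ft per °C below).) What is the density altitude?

5360 ft

ISA temperature at 8000 ft = 15 − 2 × (8000/1000) = -1°C.
ISA deviation = -23 − (-1) = -22°C.
Density altitude = 8000 + 120 × (-22) = 8000 + (-2640) = 5360 ft.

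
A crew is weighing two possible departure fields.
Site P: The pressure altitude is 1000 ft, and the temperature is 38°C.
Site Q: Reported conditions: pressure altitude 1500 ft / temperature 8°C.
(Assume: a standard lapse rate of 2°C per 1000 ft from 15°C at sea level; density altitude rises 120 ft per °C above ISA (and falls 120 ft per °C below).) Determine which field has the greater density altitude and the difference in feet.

Site P: ISA temp = 13°C, deviation +25°C, DA = 1000 + 120 × 25 = 4000 ft.
Site Q: ISA temp = 12°C, deviation -4°C, DA = 1500 + 120 × (-4) = 1020 ft.
Site P is higher by 4000 − 1020 = 2980 ft.

Site P by 2980 ft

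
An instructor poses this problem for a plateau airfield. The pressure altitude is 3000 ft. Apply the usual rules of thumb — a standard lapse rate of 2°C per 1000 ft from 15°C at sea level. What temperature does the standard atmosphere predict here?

ISA temperature = 15 − 2 × (3000/1000) = 15 − 6 = 9°C.

9°C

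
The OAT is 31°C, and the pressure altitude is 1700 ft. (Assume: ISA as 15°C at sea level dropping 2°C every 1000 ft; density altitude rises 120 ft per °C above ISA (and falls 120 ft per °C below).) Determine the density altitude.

ISA temperature at 1700 ft = 15 − 2 × (1700/1000) = 11.6°C.
ISA deviation = 31 − 11.6 = +19.4°C.
Density altitude = 1700 + 120 × (19.4) = 1700 + (+2328) = 4028 ft.

4028 ft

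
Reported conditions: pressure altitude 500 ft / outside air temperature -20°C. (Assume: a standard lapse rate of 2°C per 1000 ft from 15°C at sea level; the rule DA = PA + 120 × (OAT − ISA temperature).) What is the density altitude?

ISA temperature at 500 ft = 15 − 2 × (500/1000) = 14°C.
ISA deviation = -20 − 14 = -34°C.
Density altitude = 500 + 120 × (-34) = 500 + (-4080) = -3580 ft.

-3580 ft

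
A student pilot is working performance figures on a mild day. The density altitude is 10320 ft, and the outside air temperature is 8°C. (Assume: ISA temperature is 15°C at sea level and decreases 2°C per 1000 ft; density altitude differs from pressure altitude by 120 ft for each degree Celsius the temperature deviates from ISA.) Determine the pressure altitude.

DA = PA + 120 × (OAT − (15 − 2·PA/1000)) = PA + 120·OAT − 1800 + 0.24·PA = 1.24·PA + 120·OAT − 1800.
So 1.24·PA = 10320 − 120 × 8 + 1800 = 11160.
PA = 11160 / 1.24 = 9000 ft.

9000 ft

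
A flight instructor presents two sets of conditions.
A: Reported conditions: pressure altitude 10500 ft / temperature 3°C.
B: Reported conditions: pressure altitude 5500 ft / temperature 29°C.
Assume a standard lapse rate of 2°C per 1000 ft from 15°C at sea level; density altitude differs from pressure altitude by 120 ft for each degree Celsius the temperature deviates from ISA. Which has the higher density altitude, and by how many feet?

A: ISA temp = -6°C, deviation +9°C, DA = 10500 + 120 × 9 = 11580 ft.
B: ISA temp = 4°C, deviation +25°C, DA = 5500 + 120 × 25 = 8500 ft.
A is higher by 11580 − 8500 = 3080 ft.

A by 3080 ft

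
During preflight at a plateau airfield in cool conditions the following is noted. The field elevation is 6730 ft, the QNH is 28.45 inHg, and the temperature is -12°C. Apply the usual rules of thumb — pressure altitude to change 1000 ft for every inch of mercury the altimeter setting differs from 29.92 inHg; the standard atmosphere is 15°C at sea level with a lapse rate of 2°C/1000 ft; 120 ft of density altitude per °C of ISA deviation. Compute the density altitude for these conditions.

6928 ft

Pressure altitude = 6730 + (29.92 − 28.45) × 1000 = 6730 + (+1470) = 8200 ft.
ISA temperature at 8200 ft = 15 − 2 × (8200/1000) = -1.4°C.
ISA deviation = -12 − (-1.4) = -10.6°C.
Density altitude = 8200 + 120 × (-10.6) = 6928 ft.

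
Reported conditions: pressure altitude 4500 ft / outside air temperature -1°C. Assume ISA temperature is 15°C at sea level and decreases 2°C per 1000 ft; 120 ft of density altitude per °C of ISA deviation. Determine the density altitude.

ISA temperature at 4500 ft = 15 − 2 × (4500/1000) = 6°C.
ISA deviation = -1 − 6 = -7°C.
Density altitude = 4500 + 120 × (-7) = 4500 + (-840) = 3660 ft.

3660 ft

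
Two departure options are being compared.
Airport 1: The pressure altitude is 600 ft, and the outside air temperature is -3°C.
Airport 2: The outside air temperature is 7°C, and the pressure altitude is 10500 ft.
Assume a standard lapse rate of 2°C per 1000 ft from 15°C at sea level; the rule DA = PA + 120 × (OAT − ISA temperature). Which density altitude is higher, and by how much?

Airport 1: ISA temp = 13.8°C, deviation -16.8°C, DA = 600 + 120 × (-16.8) = -1416 ft.
Airport 2: ISA temp = -6°C, deviation +13°C, DA = 10500 + 120 × 13 = 12060 ft.
Airport 2 is higher by 12060 − (-1416) = 13476 ft.

Airport 2 by 13476 ft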